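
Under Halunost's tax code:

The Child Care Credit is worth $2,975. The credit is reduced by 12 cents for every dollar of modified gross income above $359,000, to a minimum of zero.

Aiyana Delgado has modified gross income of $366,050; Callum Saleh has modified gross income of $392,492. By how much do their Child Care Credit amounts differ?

$2,129

Aiyana ($366,050): Child Care Credit: 12% of the $7,050 excess over $359,000 is $846; credit = $2,975 − $846 = $2,129.
Callum ($392,492): Child Care Credit: 12% of the $33,492 excess over $359,000 is $4,019.04 ≥ base, so the credit is $0.
Difference: |$2,129 − $0| = $2,129.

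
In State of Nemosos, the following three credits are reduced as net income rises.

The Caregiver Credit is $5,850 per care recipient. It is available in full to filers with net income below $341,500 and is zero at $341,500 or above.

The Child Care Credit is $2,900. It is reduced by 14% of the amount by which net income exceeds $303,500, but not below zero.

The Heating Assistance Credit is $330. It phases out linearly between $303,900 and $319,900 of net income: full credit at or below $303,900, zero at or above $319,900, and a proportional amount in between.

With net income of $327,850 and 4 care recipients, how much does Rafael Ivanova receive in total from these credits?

Caregiver Credit: base = 4 × $5,850 = $23,400. $327,850 is below the $341,500 cutoff, so the full $23,400 applies.
Child Care Credit: 14% of the $24,350 excess over $303,500 is $3,409 ≥ base, so the credit is $0.
Heating Assistance Credit: $327,850 is at or above $319,900, so the credit is $0.
Total: $23,400 + $0 + $0 = $23,400.

$23,400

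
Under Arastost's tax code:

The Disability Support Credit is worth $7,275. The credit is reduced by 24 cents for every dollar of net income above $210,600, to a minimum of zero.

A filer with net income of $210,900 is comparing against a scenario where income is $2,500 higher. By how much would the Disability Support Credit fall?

$600

At $210,900 — 24% of the $300 excess over $210,600 is $72; credit = $7,275 − $72 = $7,203.
At $213,400 — 24% of the $2,800 excess over $210,600 is $672; credit = $7,275 − $672 = $6,603.
Lost: $7,203 − $6,603 = $600.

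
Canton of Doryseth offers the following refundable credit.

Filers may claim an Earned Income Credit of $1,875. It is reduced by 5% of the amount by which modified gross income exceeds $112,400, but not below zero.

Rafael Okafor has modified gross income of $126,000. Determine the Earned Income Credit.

Earned Income Credit: 5% of the $13,600 excess over $112,400 is $680; credit = $1,875 − $680 = $1,195.

$1,195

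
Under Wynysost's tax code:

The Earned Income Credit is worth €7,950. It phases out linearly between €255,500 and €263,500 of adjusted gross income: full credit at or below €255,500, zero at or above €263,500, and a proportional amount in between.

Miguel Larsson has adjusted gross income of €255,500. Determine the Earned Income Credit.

Earned Income Credit: €255,500 is at or below the €255,500 threshold, so the full €7,950 applies.

€7,950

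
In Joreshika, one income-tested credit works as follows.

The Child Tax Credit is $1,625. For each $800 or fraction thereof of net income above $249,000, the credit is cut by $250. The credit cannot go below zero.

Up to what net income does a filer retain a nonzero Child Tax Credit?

$253,800

After 6 increments the reduction is 6 × $250 = $1,500, leaving $125; one more increment wipes it out. Increment 6 ends at excess 6 × $800 = $4,800, so the highest qualifying income is $249,000 + $4,800 = $253,800.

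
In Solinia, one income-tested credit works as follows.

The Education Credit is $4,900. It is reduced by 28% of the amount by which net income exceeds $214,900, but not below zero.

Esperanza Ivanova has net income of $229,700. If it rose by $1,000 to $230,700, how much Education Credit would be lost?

$280

At $229,700 — 28% of the $14,800 excess over $214,900 is $4,144; credit = $4,900 − $4,144 = $756.
At $230,700 — 28% of the $15,800 excess over $214,900 is $4,424; credit = $4,900 − $4,424 = $476.
Lost: $756 − $476 = $280.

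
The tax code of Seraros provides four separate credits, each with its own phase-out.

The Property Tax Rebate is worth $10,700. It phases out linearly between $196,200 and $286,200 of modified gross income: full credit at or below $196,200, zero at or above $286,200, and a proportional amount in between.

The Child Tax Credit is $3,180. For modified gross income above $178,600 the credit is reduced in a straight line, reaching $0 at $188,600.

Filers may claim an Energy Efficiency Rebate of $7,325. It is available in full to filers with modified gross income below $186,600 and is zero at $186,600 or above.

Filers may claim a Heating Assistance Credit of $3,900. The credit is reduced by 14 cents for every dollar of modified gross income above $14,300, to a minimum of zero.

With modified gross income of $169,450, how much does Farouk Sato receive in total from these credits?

$21,205

Property Tax Rebate: $169,450 is at or below the $196,200 threshold, so the full $10,700 applies.
Child Tax Credit: $169,450 is at or below the $178,600 threshold, so the full $3,180 applies.
Energy Efficiency Rebate: $169,450 is below the $186,600 cutoff, so the full $7,325 applies.
Heating Assistance Credit: 14% of the $155,150 excess over $14,300 is $21,721 ≥ base, so the credit is $0.
Total: $10,700 + $3,180 + $7,325 + $0 = $21,205.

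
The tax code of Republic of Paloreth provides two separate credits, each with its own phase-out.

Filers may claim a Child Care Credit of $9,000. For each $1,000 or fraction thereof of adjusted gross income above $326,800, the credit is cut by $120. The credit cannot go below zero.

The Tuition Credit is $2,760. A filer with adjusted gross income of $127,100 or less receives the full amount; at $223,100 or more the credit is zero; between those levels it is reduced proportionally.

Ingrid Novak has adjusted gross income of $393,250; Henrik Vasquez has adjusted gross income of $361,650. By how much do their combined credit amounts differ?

Ingrid ($393,250): Child Care Credit: income exceeds $326,800 by $66,450, which is 67 full-or-partial $1,000 increments; reduction = 67 × $120 = $8,040, leaving $960. Tuition Credit: $393,250 is at or above $223,100, so the credit is $0. total $960 + $0 = $960
Henrik ($361,650): Child Care Credit: income exceeds $326,800 by $34,850, which is 35 full-or-partial $1,000 increments; reduction = 35 × $120 = $4,200, leaving $4,800. Tuition Credit: $361,650 is at or above $223,100, so the credit is $0. total $4,800 + $0 = $4,800
Difference: |$960 − $4,800| = $3,840.

$3,840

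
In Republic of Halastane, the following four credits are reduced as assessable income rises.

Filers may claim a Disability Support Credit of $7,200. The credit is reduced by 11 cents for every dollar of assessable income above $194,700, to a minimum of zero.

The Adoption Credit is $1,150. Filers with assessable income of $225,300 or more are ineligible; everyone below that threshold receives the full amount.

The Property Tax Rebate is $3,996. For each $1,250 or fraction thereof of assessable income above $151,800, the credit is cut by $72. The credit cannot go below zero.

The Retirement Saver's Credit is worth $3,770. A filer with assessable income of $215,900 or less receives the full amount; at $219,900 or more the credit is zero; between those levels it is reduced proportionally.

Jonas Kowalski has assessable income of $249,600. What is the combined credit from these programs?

$1,161

Disability Support Credit: 11% of the $54,900 excess over $194,700 is $6,039; credit = $7,200 − $6,039 = $1,161.
Adoption Credit: $249,600 meets or exceeds the $225,300 cutoff, so the credit is $0.
Property Tax Rebate: income exceeds $151,800 by $97,800 → 79 increments × $72 = $5,688 ≥ base, so the credit is $0.
Retirement Saver's Credit: $249,600 is at or above $219,900, so the credit is $0.
Total: $1,161 + $0 + $0 + $0 = $1,161.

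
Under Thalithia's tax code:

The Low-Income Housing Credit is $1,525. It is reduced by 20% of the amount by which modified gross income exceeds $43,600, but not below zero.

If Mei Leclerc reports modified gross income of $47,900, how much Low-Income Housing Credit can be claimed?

$665

Low-Income Housing Credit: 20% of the $4,300 excess over $43,600 is $860; credit = $1,525 − $860 = $665.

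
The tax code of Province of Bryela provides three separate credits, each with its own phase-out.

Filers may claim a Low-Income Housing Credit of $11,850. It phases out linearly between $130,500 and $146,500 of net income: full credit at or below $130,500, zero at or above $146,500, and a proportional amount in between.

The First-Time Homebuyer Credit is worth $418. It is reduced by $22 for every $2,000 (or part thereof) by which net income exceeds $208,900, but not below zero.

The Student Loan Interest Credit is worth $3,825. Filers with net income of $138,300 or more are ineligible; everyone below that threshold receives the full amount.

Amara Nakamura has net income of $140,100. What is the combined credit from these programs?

$5,158

Low-Income Housing Credit: $140,100 is $9,600 into a $16,000 phase-out range, leaving 6,400/16,000 of the credit: $11,850 × 6,400/16,000 = $4,740.
First-Time Homebuyer Credit: $140,100 is at or below the $208,900 threshold, so the full $418 applies.
Student Loan Interest Credit: $140,100 meets or exceeds the $138,300 cutoff, so the credit is $0.
Total: $4,740 + $418 + $0 = $5,158.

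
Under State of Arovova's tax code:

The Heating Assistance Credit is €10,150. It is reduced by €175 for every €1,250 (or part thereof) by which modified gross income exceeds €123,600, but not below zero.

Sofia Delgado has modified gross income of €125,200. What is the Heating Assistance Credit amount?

Heating Assistance Credit: income exceeds €123,600 by €1,600, which is 2 full-or-partial €1,250 increments; reduction = 2 × €175 = €350, leaving €9,800.

€9,800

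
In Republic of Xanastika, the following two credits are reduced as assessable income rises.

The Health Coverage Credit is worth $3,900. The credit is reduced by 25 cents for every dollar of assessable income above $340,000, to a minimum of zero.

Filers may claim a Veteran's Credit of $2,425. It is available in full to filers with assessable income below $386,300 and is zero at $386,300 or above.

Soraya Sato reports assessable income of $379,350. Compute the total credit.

Health Coverage Credit: 25% of the $39,350 excess over $340,000 is $9,837.50 ≥ base, so the credit is $0.
Veteran's Credit: $379,350 is below the $386,300 cutoff, so the full $2,425 applies.
Total: $0 + $2,425 = $2,425.

$2,425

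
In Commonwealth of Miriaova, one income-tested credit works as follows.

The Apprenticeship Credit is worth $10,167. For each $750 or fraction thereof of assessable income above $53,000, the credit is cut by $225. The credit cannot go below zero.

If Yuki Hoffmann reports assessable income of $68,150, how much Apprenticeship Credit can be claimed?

Apprenticeship Credit: income exceeds $53,000 by $15,150, which is 21 full-or-partial $750 increments; reduction = 21 × $225 = $4,725, leaving $5,442.

$5,442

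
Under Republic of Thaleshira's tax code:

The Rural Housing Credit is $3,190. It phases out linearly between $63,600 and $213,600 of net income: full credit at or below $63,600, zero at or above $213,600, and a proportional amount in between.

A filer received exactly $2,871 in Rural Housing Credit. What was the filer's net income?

$2,871 is 2,871/3,190 of the full $3,190, so 319/3,190 of the $150,000 range has been used: income = $63,600 + $150,000 × 319/3,190 = $78,600.

$78,600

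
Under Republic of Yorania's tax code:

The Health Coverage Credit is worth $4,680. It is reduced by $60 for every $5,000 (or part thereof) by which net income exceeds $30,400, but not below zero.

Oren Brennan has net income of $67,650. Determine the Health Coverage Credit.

Health Coverage Credit: income exceeds $30,400 by $37,250, which is 8 full-or-partial $5,000 increments; reduction = 8 × $60 = $480, leaving $4,200.

$4,200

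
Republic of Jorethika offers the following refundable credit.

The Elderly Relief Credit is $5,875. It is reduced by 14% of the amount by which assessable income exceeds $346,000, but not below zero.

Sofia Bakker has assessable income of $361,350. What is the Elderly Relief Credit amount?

Elderly Relief Credit: 14% of the $15,350 excess over $346,000 is $2,149; credit = $5,875 − $2,149 = $3,726.

$3,726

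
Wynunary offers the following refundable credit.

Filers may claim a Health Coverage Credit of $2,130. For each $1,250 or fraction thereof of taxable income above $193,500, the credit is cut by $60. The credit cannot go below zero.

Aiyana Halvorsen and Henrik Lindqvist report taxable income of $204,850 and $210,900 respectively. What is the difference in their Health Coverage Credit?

$240

Aiyana ($204,850): Health Coverage Credit: income exceeds $193,500 by $11,350, which is 10 full-or-partial $1,250 increments; reduction = 10 × $60 = $600, leaving $1,530.
Henrik ($210,900): Health Coverage Credit: income exceeds $193,500 by $17,400, which is 14 full-or-partial $1,250 increments; reduction = 14 × $60 = $840, leaving $1,290.
Difference: |$1,530 − $1,290| = $240.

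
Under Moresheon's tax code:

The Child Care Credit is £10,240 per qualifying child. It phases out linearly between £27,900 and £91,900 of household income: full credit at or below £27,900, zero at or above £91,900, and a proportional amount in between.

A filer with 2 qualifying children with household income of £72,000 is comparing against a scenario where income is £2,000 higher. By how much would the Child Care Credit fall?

At £72,000 — base = 2 × £10,240 = £20,480. £72,000 is £44,100 into a £64,000 phase-out range, leaving 19,900/64,000 of the credit: £20,480 × 19,900/64,000 = £6,368.
At £74,000 — base = 2 × £10,240 = £20,480. £74,000 is £46,100 into a £64,000 phase-out range, leaving 17,900/64,000 of the credit: £20,480 × 17,900/64,000 = £5,728.
Lost: £6,368 − £5,728 = £640.

£640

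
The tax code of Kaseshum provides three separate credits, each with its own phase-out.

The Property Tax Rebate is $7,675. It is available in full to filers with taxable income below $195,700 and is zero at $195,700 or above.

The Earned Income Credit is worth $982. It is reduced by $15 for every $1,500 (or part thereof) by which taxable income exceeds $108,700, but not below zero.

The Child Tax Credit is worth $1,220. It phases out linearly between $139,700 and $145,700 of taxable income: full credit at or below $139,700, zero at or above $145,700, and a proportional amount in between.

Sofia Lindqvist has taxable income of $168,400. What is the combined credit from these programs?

Property Tax Rebate: $168,400 is below the $195,700 cutoff, so the full $7,675 applies.
Earned Income Credit: income exceeds $108,700 by $59,700, which is 40 full-or-partial $1,500 increments; reduction = 40 × $15 = $600, leaving $382.
Child Tax Credit: $168,400 is at or above $145,700, so the credit is $0.
Total: $7,675 + $382 + $0 = $8,057.

$8,057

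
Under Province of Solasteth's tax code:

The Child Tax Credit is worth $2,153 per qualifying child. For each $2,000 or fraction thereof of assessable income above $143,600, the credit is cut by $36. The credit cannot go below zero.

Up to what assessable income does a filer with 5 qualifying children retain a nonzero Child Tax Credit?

Full credit = 5 × $2,153 = $10,765.
After 299 increments the reduction is 299 × $36 = $10,764, leaving $1; one more increment wipes it out. Increment 299 ends at excess 299 × $2,000 = $598,000, so the highest qualifying income is $143,600 + $598,000 = $741,600.

$741,600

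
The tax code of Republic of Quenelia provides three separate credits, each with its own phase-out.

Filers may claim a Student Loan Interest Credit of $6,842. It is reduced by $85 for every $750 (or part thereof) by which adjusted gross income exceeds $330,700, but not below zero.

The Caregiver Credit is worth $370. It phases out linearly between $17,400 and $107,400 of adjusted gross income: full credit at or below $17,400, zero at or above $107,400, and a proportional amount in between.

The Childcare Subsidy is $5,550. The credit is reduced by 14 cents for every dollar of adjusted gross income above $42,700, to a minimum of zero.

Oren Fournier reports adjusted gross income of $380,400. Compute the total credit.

Student Loan Interest Credit: income exceeds $330,700 by $49,700, which is 67 full-or-partial $750 increments; reduction = 67 × $85 = $5,695, leaving $1,147.
Caregiver Credit: $380,400 is at or above $107,400, so the credit is $0.
Childcare Subsidy: 14% of the $337,700 excess over $42,700 is $47,278 ≥ base, so the credit is $0.
Total: $1,147 + $0 + $0 = $1,147.

$1,147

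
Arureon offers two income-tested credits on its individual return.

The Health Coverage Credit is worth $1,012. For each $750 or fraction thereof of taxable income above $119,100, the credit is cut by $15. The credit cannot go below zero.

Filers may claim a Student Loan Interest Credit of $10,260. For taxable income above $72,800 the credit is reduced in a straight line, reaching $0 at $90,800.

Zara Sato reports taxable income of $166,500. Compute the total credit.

$52

Health Coverage Credit: income exceeds $119,100 by $47,400, which is 64 full-or-partial $750 increments; reduction = 64 × $15 = $960, leaving $52.
Student Loan Interest Credit: $166,500 is at or above $90,800, so the credit is $0.
Total: $52 + $0 = $52.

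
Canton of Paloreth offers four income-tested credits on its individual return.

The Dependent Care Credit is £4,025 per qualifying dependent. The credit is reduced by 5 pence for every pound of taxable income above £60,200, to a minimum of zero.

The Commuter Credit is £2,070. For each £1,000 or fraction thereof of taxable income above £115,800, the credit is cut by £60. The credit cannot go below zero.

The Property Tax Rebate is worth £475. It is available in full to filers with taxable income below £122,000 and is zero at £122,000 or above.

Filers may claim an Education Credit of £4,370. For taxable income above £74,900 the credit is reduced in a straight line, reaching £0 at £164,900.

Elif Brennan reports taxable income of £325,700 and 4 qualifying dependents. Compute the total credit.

£2,825

Dependent Care Credit: base = 4 × £4,025 = £16,100. 5% of the £265,500 excess over £60,200 is £13,275; credit = £16,100 − £13,275 = £2,825.
Commuter Credit: income exceeds £115,800 by £209,900 → 210 increments × £60 = £12,600 ≥ base, so the credit is £0.
Property Tax Rebate: £325,700 meets or exceeds the £122,000 cutoff, so the credit is £0.
Education Credit: £325,700 is at or above £164,900, so the credit is £0.
Total: £2,825 + £0 + £0 + £0 = £2,825.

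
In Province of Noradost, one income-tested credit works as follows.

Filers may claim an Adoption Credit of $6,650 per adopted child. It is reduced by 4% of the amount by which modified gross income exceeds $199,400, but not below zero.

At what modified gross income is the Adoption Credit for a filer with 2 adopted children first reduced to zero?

Full credit = 2 × $6,650 = $13,300.
The credit falls by 4% of each dollar above $199,400, so it reaches zero when the excess is $13,300 / 4% = $332,500: income = $199,400 + $332,500 = $531,900.

$531,900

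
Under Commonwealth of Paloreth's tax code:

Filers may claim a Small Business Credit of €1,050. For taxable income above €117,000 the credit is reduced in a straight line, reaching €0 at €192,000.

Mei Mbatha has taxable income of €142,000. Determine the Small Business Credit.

Small Business Credit: €142,000 is €25,000 into a €75,000 phase-out range, leaving 50,000/75,000 of the credit: €1,050 × 50,000/75,000 = €700.

€700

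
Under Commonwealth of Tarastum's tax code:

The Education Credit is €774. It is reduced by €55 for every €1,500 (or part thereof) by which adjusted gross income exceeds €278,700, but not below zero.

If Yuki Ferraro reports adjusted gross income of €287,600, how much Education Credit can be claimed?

€444

Education Credit: income exceeds €278,700 by €8,900, which is 6 full-or-partial €1,500 increments; reduction = 6 × €55 = €330, leaving €444.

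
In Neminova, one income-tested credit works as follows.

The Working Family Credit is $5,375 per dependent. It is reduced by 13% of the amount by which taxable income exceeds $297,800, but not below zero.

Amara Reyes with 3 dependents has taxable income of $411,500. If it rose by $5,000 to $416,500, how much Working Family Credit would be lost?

$650

At $411,500 — base = 3 × $5,375 = $16,125. 13% of the $113,700 excess over $297,800 is $14,781; credit = $16,125 − $14,781 = $1,344.
At $416,500 — base = 3 × $5,375 = $16,125. 13% of the $118,700 excess over $297,800 is $15,431; credit = $16,125 − $15,431 = $694.
Lost: $1,344 − $694 = $650.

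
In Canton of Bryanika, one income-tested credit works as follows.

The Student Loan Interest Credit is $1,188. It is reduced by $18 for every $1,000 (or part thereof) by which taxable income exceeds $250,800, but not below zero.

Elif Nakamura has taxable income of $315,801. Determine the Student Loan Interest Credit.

Student Loan Interest Credit: income exceeds $250,800 by $65,001 → 66 increments × $18 = $1,188 ≥ base, so the credit is $0.

$0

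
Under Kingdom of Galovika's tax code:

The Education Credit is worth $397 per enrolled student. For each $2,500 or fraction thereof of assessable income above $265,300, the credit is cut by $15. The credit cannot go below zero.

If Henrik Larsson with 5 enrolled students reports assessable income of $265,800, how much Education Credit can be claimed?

Education Credit: base = 5 × $397 = $1,985. income exceeds $265,300 by $500, which is 1 full-or-partial $2,500 increment; reduction = 1 × $15 = $15, leaving $1,970.

$1,970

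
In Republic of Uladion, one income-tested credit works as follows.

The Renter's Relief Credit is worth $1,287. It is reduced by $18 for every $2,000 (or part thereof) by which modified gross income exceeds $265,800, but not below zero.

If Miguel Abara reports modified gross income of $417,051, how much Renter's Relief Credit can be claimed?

Renter's Relief Credit: income exceeds $265,800 by $151,251 → 76 increments × $18 = $1,368 ≥ base, so the credit is $0.

$0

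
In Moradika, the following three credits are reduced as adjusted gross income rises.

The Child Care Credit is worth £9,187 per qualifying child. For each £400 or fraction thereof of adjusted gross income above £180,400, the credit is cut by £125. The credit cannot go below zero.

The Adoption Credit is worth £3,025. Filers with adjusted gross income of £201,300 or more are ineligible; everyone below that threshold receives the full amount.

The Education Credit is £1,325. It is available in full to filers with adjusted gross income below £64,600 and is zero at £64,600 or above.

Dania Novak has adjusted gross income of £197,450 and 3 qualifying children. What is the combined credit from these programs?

£25,211

Child Care Credit: base = 3 × £9,187 = £27,561. income exceeds £180,400 by £17,050, which is 43 full-or-partial £400 increments; reduction = 43 × £125 = £5,375, leaving £22,186.
Adoption Credit: £197,450 is below the £201,300 cutoff, so the full £3,025 applies.
Education Credit: £197,450 meets or exceeds the £64,600 cutoff, so the credit is £0.
Total: £22,186 + £3,025 + £0 = £25,211.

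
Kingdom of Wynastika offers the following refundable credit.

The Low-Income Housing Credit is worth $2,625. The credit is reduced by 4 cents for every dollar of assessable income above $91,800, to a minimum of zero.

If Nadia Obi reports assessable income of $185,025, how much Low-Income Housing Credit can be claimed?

$0

Low-Income Housing Credit: 4% of the $93,225 excess over $91,800 is $3,729 ≥ base, so the credit is $0.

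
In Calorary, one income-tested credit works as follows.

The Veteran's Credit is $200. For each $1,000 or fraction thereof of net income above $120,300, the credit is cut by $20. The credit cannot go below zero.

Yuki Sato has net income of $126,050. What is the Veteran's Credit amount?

Veteran's Credit: income exceeds $120,300 by $5,750, which is 6 full-or-partial $1,000 increments; reduction = 6 × $20 = $120, leaving $80.

$80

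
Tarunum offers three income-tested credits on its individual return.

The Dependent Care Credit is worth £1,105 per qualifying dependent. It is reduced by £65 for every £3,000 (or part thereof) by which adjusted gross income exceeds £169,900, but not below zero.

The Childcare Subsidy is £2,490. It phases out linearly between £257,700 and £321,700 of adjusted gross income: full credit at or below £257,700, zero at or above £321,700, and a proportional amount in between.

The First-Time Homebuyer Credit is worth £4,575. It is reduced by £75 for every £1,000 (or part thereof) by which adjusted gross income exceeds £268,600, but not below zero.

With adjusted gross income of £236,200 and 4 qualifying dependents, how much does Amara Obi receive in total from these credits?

Dependent Care Credit: base = 4 × £1,105 = £4,420. income exceeds £169,900 by £66,300, which is 23 full-or-partial £3,000 increments; reduction = 23 × £65 = £1,495, leaving £2,925.
Childcare Subsidy: £236,200 is at or below the £257,700 threshold, so the full £2,490 applies.
First-Time Homebuyer Credit: £236,200 is at or below the £268,600 threshold, so the full £4,575 applies.
Total: £2,925 + £2,490 + £4,575 = £9,990.

£9,990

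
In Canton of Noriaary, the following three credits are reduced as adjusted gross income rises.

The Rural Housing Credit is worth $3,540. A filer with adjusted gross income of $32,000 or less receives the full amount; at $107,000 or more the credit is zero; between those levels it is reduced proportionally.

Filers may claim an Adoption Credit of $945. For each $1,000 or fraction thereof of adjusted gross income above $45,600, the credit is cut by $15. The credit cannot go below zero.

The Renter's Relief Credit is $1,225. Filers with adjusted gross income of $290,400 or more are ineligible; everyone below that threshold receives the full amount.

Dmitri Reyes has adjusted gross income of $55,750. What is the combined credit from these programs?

Rural Housing Credit: $55,750 is $23,750 into a $75,000 phase-out range, leaving 51,250/75,000 of the credit: $3,540 × 51,250/75,000 = $2,419.
Adoption Credit: income exceeds $45,600 by $10,150, which is 11 full-or-partial $1,000 increments; reduction = 11 × $15 = $165, leaving $780.
Renter's Relief Credit: $55,750 is below the $290,400 cutoff, so the full $1,225 applies.
Total: $2,419 + $780 + $1,225 = $4,424.

$4,424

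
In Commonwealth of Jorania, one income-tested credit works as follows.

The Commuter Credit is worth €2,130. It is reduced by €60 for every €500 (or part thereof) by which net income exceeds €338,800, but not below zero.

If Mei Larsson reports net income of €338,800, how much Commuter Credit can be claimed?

€2,130

Commuter Credit: €338,800 is at or below the €338,800 threshold, so the full €2,130 applies.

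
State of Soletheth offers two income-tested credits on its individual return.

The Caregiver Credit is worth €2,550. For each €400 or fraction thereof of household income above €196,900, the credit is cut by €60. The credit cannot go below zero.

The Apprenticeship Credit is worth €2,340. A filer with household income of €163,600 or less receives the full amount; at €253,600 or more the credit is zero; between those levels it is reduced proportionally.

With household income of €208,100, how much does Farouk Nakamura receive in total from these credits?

Caregiver Credit: income exceeds €196,900 by €11,200, which is 28 full-or-partial €400 increments; reduction = 28 × €60 = €1,680, leaving €870.
Apprenticeship Credit: €208,100 is €44,500 into a €90,000 phase-out range, leaving 45,500/90,000 of the credit: €2,340 × 45,500/90,000 = €1,183.
Total: €870 + €1,183 = €2,053.

€2,053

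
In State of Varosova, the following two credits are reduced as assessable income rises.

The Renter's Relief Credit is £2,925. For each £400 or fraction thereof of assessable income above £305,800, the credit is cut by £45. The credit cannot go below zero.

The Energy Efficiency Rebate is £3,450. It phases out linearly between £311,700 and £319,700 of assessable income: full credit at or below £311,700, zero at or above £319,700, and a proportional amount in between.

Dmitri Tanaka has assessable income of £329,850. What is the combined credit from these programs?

£180

Renter's Relief Credit: income exceeds £305,800 by £24,050, which is 61 full-or-partial £400 increments; reduction = 61 × £45 = £2,745, leaving £180.
Energy Efficiency Rebate: £329,850 is at or above £319,700, so the credit is £0.
Total: £180 + £0 = £180.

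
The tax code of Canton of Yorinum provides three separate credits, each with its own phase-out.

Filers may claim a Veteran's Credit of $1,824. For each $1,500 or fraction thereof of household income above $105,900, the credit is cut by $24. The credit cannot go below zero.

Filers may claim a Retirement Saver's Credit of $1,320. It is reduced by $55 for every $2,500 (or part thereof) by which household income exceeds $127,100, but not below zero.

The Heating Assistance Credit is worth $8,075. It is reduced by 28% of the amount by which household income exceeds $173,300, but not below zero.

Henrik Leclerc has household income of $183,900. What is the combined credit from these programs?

$5,738

Veteran's Credit: income exceeds $105,900 by $78,000, which is 52 full-or-partial $1,500 increments; reduction = 52 × $24 = $1,248, leaving $576.
Retirement Saver's Credit: income exceeds $127,100 by $56,800, which is 23 full-or-partial $2,500 increments; reduction = 23 × $55 = $1,265, leaving $55.
Heating Assistance Credit: 28% of the $10,600 excess over $173,300 is $2,968; credit = $8,075 − $2,968 = $5,107.
Total: $576 + $55 + $5,107 = $5,738.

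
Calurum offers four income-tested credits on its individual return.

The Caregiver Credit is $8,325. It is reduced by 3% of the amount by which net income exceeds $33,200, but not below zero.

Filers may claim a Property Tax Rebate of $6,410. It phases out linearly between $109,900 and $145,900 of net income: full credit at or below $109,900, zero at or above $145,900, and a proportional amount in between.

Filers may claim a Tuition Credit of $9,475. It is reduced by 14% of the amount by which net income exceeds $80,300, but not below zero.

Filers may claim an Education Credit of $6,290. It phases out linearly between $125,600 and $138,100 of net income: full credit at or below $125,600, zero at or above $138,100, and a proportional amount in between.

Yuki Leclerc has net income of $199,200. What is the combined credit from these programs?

Caregiver Credit: 3% of the $166,000 excess over $33,200 is $4,980; credit = $8,325 − $4,980 = $3,345.
Property Tax Rebate: $199,200 is at or above $145,900, so the credit is $0.
Tuition Credit: 14% of the $118,900 excess over $80,300 is $16,646 ≥ base, so the credit is $0.
Education Credit: $199,200 is at or above $138,100, so the credit is $0.
Total: $3,345 + $0 + $0 + $0 = $3,345.

$3,345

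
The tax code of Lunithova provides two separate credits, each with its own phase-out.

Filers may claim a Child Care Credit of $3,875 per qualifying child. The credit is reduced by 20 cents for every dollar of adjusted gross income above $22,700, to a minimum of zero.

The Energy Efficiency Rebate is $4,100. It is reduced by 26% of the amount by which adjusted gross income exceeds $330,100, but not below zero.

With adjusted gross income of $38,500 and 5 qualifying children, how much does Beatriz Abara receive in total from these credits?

$20,315

Child Care Credit: base = 5 × $3,875 = $19,375. 20% of the $15,800 excess over $22,700 is $3,160; credit = $19,375 − $3,160 = $16,215.
Energy Efficiency Rebate: $38,500 is at or below the $330,100 threshold, so the full $4,100 applies.
Total: $16,215 + $4,100 = $20,315.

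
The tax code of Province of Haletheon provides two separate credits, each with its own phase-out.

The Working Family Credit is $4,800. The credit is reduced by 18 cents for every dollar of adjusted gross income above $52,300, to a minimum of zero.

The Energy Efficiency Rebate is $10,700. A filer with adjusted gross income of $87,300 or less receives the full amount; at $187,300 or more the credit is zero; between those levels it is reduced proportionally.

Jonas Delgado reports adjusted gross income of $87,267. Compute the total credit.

Working Family Credit: 18% of the $34,967 excess over $52,300 is $6,294.06 ≥ base, so the credit is $0.
Energy Efficiency Rebate: $87,267 is at or below the $87,300 threshold, so the full $10,700 applies.
Total: $0 + $10,700 = $10,700.

$10,700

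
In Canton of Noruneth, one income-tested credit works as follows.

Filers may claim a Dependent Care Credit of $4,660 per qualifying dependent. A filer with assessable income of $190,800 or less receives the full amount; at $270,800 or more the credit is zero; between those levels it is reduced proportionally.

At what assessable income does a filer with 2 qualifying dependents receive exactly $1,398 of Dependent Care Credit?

$258,800

Full credit = 2 × $4,660 = $9,320.
$1,398 is 1,398/9,320 of the full $9,320, so 7,922/9,320 of the $80,000 range has been used: income = $190,800 + $80,000 × 7,922/9,320 = $258,800.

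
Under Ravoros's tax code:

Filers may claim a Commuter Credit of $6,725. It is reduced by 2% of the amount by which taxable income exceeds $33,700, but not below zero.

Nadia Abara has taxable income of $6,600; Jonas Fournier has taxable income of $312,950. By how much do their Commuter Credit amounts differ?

Nadia ($6,600): Commuter Credit: $6,600 is at or below the $33,700 threshold, so the full $6,725 applies.
Jonas ($312,950): Commuter Credit: 2% of the $279,250 excess over $33,700 is $5,585; credit = $6,725 − $5,585 = $1,140.
Difference: |$6,725 − $1,140| = $5,585.

$5,585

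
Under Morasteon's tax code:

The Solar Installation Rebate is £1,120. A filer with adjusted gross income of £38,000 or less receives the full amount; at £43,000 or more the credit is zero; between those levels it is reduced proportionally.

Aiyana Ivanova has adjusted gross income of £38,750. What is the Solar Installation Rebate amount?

£952

Solar Installation Rebate: £38,750 is £750 into a £5,000 phase-out range, leaving 4,250/5,000 of the credit: £1,120 × 4,250/5,000 = £952.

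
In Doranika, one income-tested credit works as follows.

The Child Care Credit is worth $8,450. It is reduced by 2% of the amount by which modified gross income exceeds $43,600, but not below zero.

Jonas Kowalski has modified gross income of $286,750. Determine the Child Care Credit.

Child Care Credit: 2% of the $243,150 excess over $43,600 is $4,863; credit = $8,450 − $4,863 = $3,587.

$3,587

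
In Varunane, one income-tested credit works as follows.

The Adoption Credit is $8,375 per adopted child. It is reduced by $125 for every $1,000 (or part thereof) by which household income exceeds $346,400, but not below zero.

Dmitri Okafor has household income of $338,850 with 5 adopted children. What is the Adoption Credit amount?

Adoption Credit: base = 5 × $8,375 = $41,875. $338,850 is at or below the $346,400 threshold, so the full $41,875 applies.

$41,875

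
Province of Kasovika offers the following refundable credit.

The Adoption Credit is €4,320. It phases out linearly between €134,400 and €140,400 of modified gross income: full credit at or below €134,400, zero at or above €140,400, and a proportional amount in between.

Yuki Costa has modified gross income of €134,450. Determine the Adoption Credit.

Adoption Credit: €134,450 is €50 into a €6,000 phase-out range, leaving 5,950/6,000 of the credit: €4,320 × 5,950/6,000 = €4,284.

€4,284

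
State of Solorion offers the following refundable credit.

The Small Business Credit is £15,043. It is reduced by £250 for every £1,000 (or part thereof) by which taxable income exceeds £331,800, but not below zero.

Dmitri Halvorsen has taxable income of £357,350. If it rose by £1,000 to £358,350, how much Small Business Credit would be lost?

At £357,350 — income exceeds £331,800 by £25,550, which is 26 full-or-partial £1,000 increments; reduction = 26 × £250 = £6,500, leaving £8,543.
At £358,350 — income exceeds £331,800 by £26,550, which is 27 full-or-partial £1,000 increments; reduction = 27 × £250 = £6,750, leaving £8,293.
Lost: £8,543 − £8,293 = £250.

£250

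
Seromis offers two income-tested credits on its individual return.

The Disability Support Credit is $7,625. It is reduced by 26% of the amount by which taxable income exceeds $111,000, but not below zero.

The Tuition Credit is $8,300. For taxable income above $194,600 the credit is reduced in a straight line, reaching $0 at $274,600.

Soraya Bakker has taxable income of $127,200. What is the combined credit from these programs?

$11,713

Disability Support Credit: 26% of the $16,200 excess over $111,000 is $4,212; credit = $7,625 − $4,212 = $3,413.
Tuition Credit: $127,200 is at or below the $194,600 threshold, so the full $8,300 applies.
Total: $3,413 + $8,300 = $11,713.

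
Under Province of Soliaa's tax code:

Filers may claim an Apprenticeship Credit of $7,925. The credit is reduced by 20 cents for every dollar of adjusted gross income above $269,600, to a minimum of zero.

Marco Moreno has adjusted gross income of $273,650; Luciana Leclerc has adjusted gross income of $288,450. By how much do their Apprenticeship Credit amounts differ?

Marco ($273,650): Apprenticeship Credit: 20% of the $4,050 excess over $269,600 is $810; credit = $7,925 − $810 = $7,115.
Luciana ($288,450): Apprenticeship Credit: 20% of the $18,850 excess over $269,600 is $3,770; credit = $7,925 − $3,770 = $4,155.
Difference: |$7,115 − $4,155| = $2,960.

$2,960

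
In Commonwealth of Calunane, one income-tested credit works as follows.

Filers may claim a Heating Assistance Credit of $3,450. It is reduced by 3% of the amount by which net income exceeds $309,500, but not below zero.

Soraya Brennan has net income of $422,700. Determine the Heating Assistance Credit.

$54

Heating Assistance Credit: 3% of the $113,200 excess over $309,500 is $3,396; credit = $3,450 − $3,396 = $54.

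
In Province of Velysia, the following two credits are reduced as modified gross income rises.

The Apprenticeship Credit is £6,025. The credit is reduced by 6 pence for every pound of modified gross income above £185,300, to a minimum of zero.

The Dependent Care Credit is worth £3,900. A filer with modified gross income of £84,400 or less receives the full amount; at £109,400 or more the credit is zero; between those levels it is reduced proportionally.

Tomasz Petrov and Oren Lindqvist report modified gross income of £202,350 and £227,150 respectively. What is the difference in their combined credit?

Tomasz (£202,350): Apprenticeship Credit: 6% of the £17,050 excess over £185,300 is £1,023; credit = £6,025 − £1,023 = £5,002. Dependent Care Credit: £202,350 is at or above £109,400, so the credit is £0. total £5,002 + £0 = £5,002
Oren (£227,150): Apprenticeship Credit: 6% of the £41,850 excess over £185,300 is £2,511; credit = £6,025 − £2,511 = £3,514. Dependent Care Credit: £227,150 is at or above £109,400, so the credit is £0. total £3,514 + £0 = £3,514
Difference: |£5,002 − £3,514| = £1,488.

£1,488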